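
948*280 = 265440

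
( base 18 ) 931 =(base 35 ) 2ev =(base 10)2971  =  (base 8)5633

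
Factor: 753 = 3^1*251^1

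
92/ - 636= - 1+136/159 = -0.14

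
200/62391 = 200/62391 =0.00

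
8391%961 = 703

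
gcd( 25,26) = 1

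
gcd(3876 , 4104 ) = 228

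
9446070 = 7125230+2320840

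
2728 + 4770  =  7498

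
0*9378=0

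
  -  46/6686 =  - 1 + 3320/3343 = -0.01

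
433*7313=3166529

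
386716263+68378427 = 455094690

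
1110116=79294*14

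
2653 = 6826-4173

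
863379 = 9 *95931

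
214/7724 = 107/3862 = 0.03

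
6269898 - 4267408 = 2002490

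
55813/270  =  206+193/270 = 206.71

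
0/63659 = 0  =  0.00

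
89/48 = 1 + 41/48 = 1.85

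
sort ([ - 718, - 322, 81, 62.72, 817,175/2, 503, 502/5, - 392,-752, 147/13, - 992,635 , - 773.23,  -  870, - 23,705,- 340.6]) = [ - 992,- 870, - 773.23,-752, - 718, -392, - 340.6, - 322, - 23, 147/13, 62.72, 81, 175/2,502/5,503, 635,705,817]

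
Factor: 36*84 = 3024= 2^4 * 3^3*7^1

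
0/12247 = 0 =0.00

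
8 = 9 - 1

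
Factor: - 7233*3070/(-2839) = 2^1 * 3^1*5^1*17^( - 1)*167^(-1)*307^1*2411^1 = 22205310/2839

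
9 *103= 927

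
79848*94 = 7505712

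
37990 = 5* 7598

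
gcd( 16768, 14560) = 32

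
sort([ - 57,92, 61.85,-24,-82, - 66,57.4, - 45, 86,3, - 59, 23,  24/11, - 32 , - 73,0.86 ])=[ - 82, - 73  ,- 66,-59,  -  57, - 45,  -  32, - 24,  0.86,  24/11, 3, 23,57.4, 61.85,86,92]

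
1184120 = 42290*28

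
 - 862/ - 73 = 862/73 = 11.81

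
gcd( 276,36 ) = 12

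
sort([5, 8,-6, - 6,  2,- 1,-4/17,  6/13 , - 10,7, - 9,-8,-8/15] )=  [-10,-9, - 8,- 6, - 6, - 1, - 8/15, - 4/17, 6/13, 2, 5, 7, 8]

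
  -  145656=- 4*36414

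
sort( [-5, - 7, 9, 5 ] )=[ - 7, -5,  5, 9 ]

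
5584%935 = 909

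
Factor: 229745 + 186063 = 415808=2^6*73^1 * 89^1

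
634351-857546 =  - 223195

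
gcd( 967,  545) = 1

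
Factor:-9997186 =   -  2^1*127^1*39359^1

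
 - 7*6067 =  - 42469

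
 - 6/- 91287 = 2/30429 =0.00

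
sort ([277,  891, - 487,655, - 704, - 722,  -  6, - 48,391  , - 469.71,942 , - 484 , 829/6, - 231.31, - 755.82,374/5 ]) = [- 755.82, - 722,-704, - 487 ,-484, - 469.71, - 231.31, - 48 , - 6,374/5,  829/6,277,391, 655 , 891 , 942 ] 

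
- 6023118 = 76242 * (- 79 ) 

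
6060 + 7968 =14028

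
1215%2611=1215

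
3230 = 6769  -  3539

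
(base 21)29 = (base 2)110011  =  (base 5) 201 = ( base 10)51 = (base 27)1O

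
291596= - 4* (-72899)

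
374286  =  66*5671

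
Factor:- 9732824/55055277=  - 2^3*3^ ( - 2)*1216603^1*6117253^( - 1 )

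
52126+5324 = 57450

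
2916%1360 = 196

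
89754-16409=73345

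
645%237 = 171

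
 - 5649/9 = - 1883/3 = -  627.67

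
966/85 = 11  +  31/85 = 11.36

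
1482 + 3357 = 4839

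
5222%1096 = 838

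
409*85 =34765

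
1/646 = 1/646 =0.00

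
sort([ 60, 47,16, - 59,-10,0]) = [ - 59,  -  10,0,16,47,60 ]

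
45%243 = 45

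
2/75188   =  1/37594 = 0.00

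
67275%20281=6432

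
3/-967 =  - 1 + 964/967 = - 0.00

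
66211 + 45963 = 112174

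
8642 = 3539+5103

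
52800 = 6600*8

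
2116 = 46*46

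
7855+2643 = 10498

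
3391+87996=91387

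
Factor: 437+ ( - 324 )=113 = 113^1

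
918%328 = 262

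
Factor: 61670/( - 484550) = -5^(  -  1 ) * 7^1*11^(-1 )= - 7/55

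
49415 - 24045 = 25370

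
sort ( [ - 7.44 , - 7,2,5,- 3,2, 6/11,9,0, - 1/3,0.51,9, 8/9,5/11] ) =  [ - 7.44,-7, - 3, - 1/3,0, 5/11, 0.51 , 6/11,8/9, 2, 2,  5,9,  9] 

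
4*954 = 3816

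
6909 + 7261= 14170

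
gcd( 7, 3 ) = 1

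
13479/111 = 121+16/37 = 121.43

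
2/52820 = 1/26410 =0.00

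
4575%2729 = 1846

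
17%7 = 3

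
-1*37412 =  - 37412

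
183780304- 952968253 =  - 769187949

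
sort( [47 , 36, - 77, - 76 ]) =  [-77,  -  76,  36, 47 ] 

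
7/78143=7/78143=   0.00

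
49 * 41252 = 2021348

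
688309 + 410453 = 1098762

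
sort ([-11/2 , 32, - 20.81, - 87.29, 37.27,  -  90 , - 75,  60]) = [ - 90, - 87.29, - 75, - 20.81, - 11/2, 32,37.27 , 60 ] 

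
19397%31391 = 19397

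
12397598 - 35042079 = - 22644481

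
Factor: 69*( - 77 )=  -5313 = -  3^1*7^1*11^1*23^1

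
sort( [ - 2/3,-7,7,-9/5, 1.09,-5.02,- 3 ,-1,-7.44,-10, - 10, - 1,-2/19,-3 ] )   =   [ - 10,-10, - 7.44, - 7,-5.02,-3, - 3,-9/5,- 1,-1, - 2/3, - 2/19,1.09,7 ] 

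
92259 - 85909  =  6350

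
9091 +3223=12314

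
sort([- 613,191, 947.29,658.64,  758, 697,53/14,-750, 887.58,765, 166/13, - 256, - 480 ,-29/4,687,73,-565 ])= [-750,-613,-565,-480, - 256,-29/4,53/14,166/13,73,  191,  658.64, 687, 697, 758,765,887.58, 947.29]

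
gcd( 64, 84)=4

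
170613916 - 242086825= - 71472909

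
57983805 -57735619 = 248186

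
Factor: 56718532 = 2^2*13^1 * 61^1*17881^1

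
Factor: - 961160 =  - 2^3 * 5^1*24029^1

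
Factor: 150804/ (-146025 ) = -2^2 * 5^( - 2)*11^( - 1)*71^1 = - 284/275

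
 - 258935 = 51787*( - 5 )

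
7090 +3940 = 11030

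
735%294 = 147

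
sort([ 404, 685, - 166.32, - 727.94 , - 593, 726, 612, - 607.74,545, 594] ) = [ - 727.94,-607.74, - 593, -166.32, 404, 545, 594,  612,685,726 ]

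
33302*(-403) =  - 13420706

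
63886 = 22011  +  41875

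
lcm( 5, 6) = 30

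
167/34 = 4  +  31/34  =  4.91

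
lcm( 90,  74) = 3330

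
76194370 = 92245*826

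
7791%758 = 211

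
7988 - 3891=4097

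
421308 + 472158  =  893466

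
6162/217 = 28 + 86/217 = 28.40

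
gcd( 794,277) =1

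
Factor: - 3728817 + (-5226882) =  - 3^1*181^1*16493^1 = - 8955699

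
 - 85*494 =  - 41990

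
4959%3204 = 1755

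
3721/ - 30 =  - 125 + 29/30 = - 124.03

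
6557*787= 5160359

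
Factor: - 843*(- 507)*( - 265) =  - 113261265 = - 3^2* 5^1*13^2*53^1*281^1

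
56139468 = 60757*924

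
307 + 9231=9538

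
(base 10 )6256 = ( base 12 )3754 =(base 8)14160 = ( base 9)8521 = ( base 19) H65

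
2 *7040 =14080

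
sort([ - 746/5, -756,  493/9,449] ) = [ - 756, -746/5, 493/9,449 ] 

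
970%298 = 76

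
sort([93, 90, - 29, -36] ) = [ - 36,- 29,90,93 ] 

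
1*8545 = 8545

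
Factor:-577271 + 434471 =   -  2^4*3^1*5^2*7^1* 17^1  =  - 142800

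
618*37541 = 23200338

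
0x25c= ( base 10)604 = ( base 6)2444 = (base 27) ma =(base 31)jf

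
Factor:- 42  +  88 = 2^1 * 23^1 = 46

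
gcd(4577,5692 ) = 1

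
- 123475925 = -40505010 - 82970915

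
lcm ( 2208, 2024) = 24288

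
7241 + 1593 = 8834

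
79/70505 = 79/70505 = 0.00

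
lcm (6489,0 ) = 0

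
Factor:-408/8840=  - 3/65 =- 3^1*5^( - 1) * 13^( - 1)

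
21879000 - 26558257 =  - 4679257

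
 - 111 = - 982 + 871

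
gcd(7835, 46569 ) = 1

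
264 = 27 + 237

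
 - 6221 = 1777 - 7998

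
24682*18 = 444276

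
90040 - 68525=21515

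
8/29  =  8/29 = 0.28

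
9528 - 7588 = 1940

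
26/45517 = 26/45517 = 0.00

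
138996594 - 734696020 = -595699426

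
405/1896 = 135/632 =0.21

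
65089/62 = 65089/62 = 1049.82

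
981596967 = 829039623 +152557344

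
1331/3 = 1331/3 = 443.67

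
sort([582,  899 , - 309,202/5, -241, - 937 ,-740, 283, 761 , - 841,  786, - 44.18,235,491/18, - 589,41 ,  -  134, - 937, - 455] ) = [  -  937 ,- 937 , - 841,-740 , - 589,  -  455 ,-309 ,-241 , - 134,-44.18 , 491/18, 202/5, 41, 235,283,  582,761, 786, 899 ] 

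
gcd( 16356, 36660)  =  564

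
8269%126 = 79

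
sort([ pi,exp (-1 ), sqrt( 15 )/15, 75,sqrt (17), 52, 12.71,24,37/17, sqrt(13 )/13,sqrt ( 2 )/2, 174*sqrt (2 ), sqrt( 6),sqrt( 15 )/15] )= [ sqrt( 15) /15,sqrt(15) /15,  sqrt(13 ) /13,exp( - 1 ), sqrt (2 )/2,37/17, sqrt( 6), pi,sqrt( 17), 12.71, 24,52, 75, 174*sqrt ( 2)]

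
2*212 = 424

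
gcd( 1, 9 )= 1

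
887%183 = 155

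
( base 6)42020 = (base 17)1281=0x15fc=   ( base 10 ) 5628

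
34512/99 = 348 + 20/33 = 348.61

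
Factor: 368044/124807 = 2^2*101^1*137^( - 1) = 404/137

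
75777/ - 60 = - 1263+1/20 = - 1262.95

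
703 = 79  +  624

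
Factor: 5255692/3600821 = 2^2*7^ ( - 1)*13^1*17^ ( - 1)*53^1*1907^1*30259^(  -  1)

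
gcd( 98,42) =14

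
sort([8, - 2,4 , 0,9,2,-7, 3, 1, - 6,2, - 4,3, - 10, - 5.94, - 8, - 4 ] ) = [ -10, - 8,  -  7, - 6,-5.94, - 4, - 4, - 2, 0, 1,2,  2, 3,3, 4, 8,  9]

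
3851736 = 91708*42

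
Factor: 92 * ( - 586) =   -  2^3*23^1*293^1 = - 53912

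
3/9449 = 3/9449 =0.00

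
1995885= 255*7827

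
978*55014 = 53803692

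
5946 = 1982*3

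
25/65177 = 25/65177 = 0.00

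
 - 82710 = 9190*( - 9 ) 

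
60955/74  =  60955/74=823.72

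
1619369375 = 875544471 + 743824904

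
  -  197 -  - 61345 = 61148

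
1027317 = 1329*773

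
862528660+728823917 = 1591352577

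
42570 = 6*7095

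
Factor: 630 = 2^1*3^2*5^1*7^1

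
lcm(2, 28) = 28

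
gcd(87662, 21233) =1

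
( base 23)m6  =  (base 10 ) 512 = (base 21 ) 138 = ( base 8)1000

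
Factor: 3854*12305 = 47423470= 2^1 * 5^1*23^1 * 41^1*47^1*107^1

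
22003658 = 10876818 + 11126840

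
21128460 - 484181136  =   - 463052676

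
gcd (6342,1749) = 3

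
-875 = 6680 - 7555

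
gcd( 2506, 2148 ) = 358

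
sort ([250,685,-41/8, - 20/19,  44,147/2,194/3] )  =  [ - 41/8, - 20/19, 44,194/3,147/2, 250,685] 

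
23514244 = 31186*754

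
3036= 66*46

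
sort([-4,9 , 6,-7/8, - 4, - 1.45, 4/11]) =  [-4,  -  4, - 1.45,-7/8,4/11, 6,9]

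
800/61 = 800/61 = 13.11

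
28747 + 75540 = 104287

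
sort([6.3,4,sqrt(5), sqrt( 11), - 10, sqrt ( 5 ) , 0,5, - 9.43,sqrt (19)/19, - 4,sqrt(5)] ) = [ - 10, - 9.43, - 4,0,sqrt(19)/19,sqrt( 5), sqrt(5 ),sqrt(5),sqrt(11),4,5,6.3]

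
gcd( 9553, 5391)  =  1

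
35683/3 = 11894 + 1/3 = 11894.33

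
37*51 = 1887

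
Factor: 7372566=2^1*  3^3 * 311^1*439^1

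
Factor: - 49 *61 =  - 2989 = -7^2*61^1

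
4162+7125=11287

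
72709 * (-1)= -72709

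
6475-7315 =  - 840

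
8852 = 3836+5016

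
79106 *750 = 59329500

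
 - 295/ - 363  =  295/363 = 0.81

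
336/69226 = 168/34613 = 0.00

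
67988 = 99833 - 31845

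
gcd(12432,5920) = 592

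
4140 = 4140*1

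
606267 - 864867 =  - 258600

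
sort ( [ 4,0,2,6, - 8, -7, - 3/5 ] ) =[  -  8,-7, - 3/5,0,  2, 4 , 6 ] 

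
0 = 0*19856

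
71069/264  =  269 + 53/264= 269.20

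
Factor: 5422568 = 2^3 * 521^1  *  1301^1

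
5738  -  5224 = 514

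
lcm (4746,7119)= 14238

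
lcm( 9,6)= 18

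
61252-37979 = 23273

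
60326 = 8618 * 7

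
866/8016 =433/4008 = 0.11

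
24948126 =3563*7002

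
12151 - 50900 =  -38749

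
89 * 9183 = 817287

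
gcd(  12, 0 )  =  12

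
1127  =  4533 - 3406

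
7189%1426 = 59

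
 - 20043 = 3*( - 6681)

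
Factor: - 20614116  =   - 2^2*3^1*137^1*12539^1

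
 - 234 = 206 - 440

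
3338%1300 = 738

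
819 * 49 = 40131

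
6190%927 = 628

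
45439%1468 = 1399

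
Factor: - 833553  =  -3^2*7^1*101^1*131^1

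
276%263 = 13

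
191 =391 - 200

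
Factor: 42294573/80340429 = 3^1*13^( - 1 ) * 281^( - 1)*1039^1*4523^1 *7331^( - 1 ) = 14098191/26780143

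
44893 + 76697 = 121590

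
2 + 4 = 6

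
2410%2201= 209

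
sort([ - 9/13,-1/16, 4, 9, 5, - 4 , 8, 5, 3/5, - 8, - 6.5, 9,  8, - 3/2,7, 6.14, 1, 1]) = [ - 8 ,  -  6.5, - 4, - 3/2,- 9/13,  -  1/16, 3/5,1,1 , 4, 5, 5, 6.14, 7, 8, 8, 9, 9]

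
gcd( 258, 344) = 86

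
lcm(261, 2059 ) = 18531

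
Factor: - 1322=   - 2^1*661^1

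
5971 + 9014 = 14985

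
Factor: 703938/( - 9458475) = - 234646/3152825 =- 2^1*5^( - 2)*13^( -1)*23^1 * 89^(-1 ) *109^(-1 ) * 5101^1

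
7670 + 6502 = 14172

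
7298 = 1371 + 5927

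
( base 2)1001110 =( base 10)78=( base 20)3i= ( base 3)2220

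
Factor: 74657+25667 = 100324= 2^2 *7^1 * 3583^1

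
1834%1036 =798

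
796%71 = 15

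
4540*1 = 4540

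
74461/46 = 1618+ 33/46=1618.72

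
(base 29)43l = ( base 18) ACG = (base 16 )d90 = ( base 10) 3472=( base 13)1771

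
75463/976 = 75463/976 = 77.32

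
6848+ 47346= 54194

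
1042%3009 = 1042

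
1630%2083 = 1630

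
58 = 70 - 12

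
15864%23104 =15864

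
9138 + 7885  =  17023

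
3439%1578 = 283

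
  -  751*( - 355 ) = 266605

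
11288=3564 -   -  7724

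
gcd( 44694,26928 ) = 18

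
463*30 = 13890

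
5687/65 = 5687/65=87.49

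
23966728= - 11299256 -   -  35265984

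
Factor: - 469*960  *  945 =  - 2^6 * 3^4*5^2*7^2*67^1 = - 425476800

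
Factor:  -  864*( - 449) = 2^5*3^3*449^1 = 387936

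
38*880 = 33440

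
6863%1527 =755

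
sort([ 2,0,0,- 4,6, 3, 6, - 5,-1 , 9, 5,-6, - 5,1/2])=[  -  6,  -  5, - 5, - 4, - 1,0,  0, 1/2, 2,3,5,6, 6,9 ]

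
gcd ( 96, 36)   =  12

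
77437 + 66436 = 143873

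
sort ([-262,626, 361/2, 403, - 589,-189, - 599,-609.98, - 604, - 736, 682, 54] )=[ - 736,-609.98 ,-604, - 599,-589, - 262, - 189, 54,361/2,403,626, 682 ]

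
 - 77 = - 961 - - 884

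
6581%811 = 93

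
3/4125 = 1/1375 = 0.00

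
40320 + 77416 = 117736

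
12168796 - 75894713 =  - 63725917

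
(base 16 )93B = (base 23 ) 4ah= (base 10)2363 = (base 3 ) 10020112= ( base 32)29R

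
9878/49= 201 + 29/49 = 201.59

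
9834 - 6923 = 2911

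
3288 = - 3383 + 6671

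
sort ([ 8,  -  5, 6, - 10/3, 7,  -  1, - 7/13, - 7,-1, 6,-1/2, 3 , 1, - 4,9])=[-7, - 5,-4,-10/3,- 1, - 1,  -  7/13,-1/2, 1, 3, 6,6,7,8,  9 ]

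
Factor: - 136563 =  - 3^1*7^2*929^1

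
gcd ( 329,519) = 1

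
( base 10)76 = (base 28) 2k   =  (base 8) 114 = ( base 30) 2g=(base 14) 56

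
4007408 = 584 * 6862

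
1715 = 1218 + 497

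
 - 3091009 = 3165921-6256930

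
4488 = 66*68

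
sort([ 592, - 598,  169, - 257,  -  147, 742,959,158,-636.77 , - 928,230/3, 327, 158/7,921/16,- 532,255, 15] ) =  [-928,-636.77,-598,-532,-257, - 147,15, 158/7,921/16,230/3, 158,169,255,327,592, 742,  959 ]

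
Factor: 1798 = 2^1*29^1*31^1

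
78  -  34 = 44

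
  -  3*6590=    - 19770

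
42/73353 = 2/3493 = 0.00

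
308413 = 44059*7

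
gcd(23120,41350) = 10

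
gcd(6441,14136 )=57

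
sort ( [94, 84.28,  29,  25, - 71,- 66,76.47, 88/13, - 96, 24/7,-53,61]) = [ - 96, - 71, - 66, - 53, 24/7, 88/13, 25,  29, 61, 76.47,  84.28, 94 ]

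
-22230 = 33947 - 56177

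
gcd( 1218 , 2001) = 87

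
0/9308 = 0 = 0.00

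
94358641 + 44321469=138680110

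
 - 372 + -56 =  - 428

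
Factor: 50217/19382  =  57/22 = 2^( - 1)*3^1*11^(- 1 )  *  19^1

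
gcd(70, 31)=1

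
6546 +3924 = 10470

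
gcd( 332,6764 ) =4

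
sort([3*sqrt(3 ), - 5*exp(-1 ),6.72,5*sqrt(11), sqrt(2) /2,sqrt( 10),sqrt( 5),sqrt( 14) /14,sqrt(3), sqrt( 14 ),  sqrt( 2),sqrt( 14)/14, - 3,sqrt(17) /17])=[ -3, - 5 * exp( - 1),  sqrt( 17) /17,sqrt(14) /14,sqrt ( 14 ) /14,sqrt( 2)/2, sqrt( 2),sqrt( 3),sqrt( 5),sqrt( 10 ),sqrt( 14),3*sqrt( 3)  ,  6.72, 5*sqrt (11)] 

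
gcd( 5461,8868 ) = 1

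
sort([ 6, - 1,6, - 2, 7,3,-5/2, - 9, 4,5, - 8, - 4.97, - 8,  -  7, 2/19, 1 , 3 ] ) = [ - 9,-8, - 8,-7, - 4.97,-5/2, - 2, - 1, 2/19,  1, 3,3 , 4, 5, 6,6, 7 ] 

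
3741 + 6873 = 10614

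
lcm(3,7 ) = 21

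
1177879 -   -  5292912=6470791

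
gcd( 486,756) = 54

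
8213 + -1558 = 6655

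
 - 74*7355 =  - 544270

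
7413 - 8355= - 942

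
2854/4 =1427/2 =713.50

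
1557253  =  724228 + 833025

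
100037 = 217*461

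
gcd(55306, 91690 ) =2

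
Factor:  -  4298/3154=-7^1 *19^(-1) * 83^( -1)*307^1=-2149/1577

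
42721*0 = 0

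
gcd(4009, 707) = 1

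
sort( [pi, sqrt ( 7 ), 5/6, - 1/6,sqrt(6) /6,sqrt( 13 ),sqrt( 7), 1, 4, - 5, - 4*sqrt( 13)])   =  [-4*sqrt( 13),-5,-1/6,sqrt( 6 )/6,  5/6,1,sqrt ( 7), sqrt(7),pi,  sqrt ( 13), 4] 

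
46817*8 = 374536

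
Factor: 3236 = 2^2*809^1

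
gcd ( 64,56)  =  8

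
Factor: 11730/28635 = 34/83=   2^1*17^1*83^( - 1 ) 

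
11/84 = 11/84 = 0.13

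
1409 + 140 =1549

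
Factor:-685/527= -5^1*17^( - 1 )*31^( - 1)*137^1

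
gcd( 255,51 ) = 51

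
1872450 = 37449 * 50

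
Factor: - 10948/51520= - 2^( - 4)*5^( - 1)*17^1 = - 17/80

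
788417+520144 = 1308561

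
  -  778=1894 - 2672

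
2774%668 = 102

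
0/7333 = 0 = 0.00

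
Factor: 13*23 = 299=13^1 *23^1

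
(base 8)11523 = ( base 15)16ec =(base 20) C77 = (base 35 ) 41C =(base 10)4947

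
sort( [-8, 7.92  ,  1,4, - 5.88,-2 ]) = [ - 8  , - 5.88 , - 2,1, 4, 7.92 ]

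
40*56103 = 2244120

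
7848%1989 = 1881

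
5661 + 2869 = 8530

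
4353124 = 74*58826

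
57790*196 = 11326840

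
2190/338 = 6 + 81/169 = 6.48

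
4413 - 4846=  - 433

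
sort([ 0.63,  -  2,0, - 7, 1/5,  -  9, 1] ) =[ - 9, - 7,  -  2, 0 , 1/5, 0.63  ,  1]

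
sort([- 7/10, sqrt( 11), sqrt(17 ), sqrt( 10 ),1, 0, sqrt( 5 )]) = [ - 7/10, 0, 1, sqrt ( 5 ), sqrt(10 ),sqrt(11 ),sqrt(17) ] 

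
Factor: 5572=2^2 * 7^1*199^1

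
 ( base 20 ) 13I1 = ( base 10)9561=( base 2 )10010101011001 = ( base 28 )c5d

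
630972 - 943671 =-312699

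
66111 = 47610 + 18501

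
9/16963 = 9/16963= 0.00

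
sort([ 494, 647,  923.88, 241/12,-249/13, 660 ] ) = [ - 249/13 , 241/12,494,  647,660, 923.88 ] 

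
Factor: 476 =2^2 * 7^1*17^1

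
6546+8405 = 14951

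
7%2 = 1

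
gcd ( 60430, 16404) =2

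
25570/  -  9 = -2842 + 8/9 =- 2841.11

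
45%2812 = 45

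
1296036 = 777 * 1668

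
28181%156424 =28181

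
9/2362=9/2362 = 0.00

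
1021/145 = 1021/145 = 7.04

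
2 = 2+0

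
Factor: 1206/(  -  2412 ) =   -  2^( - 1 )=-1/2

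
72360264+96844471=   169204735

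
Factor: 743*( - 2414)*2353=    - 4220345506 = - 2^1 *13^1*17^1 * 71^1 * 181^1*743^1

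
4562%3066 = 1496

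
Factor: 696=2^3*3^1*29^1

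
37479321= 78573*477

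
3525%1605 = 315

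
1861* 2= 3722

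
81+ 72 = 153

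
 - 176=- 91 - 85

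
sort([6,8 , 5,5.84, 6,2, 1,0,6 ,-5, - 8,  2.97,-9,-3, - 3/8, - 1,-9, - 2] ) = [ - 9, - 9, - 8, - 5, - 3, - 2, - 1, - 3/8, 0, 1,2, 2.97,5,5.84,6, 6, 6,8 ]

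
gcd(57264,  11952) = 48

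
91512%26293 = 12633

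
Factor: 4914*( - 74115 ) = - 2^1 * 3^8 * 5^1 *7^1*13^1*61^1 = - 364201110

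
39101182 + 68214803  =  107315985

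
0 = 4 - 4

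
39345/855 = 2623/57  =  46.02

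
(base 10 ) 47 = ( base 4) 233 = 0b101111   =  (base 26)1L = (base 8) 57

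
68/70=34/35= 0.97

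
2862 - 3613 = -751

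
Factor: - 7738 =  - 2^1 * 53^1*73^1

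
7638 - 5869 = 1769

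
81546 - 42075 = 39471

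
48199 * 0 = 0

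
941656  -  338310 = 603346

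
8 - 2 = 6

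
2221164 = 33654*66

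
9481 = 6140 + 3341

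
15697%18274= 15697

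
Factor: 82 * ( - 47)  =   - 3854 = - 2^1*41^1 *47^1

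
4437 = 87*51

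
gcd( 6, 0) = 6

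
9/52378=9/52378 = 0.00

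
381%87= 33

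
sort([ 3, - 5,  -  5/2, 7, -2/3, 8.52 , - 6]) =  [ - 6,  -  5, - 5/2, -2/3, 3,7 , 8.52]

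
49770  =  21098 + 28672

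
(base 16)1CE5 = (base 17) 18a2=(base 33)6q5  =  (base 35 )61C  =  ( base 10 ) 7397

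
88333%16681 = 4928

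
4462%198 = 106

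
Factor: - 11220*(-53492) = 2^4*3^1*5^1*11^1*17^1*43^1 * 311^1 = 600180240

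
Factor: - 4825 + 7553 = 2^3*11^1  *  31^1= 2728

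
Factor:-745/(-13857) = 3^( - 1)*5^1*31^(  -  1) = 5/93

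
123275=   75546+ 47729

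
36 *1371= 49356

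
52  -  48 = 4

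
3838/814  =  4 + 291/407 = 4.71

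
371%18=11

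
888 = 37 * 24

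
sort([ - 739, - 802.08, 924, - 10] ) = [ - 802.08, - 739, - 10, 924 ]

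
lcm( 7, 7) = 7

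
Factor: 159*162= 2^1*3^5*53^1 = 25758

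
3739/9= 3739/9=415.44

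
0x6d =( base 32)3d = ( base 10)109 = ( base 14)7b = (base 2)1101101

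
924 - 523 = 401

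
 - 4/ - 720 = 1/180 = 0.01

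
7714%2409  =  487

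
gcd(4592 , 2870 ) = 574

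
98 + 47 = 145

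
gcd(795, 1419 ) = 3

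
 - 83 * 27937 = -2318771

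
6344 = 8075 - 1731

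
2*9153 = 18306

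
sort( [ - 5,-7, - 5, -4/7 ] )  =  [ - 7, - 5, - 5, - 4/7] 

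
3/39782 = 3/39782 = 0.00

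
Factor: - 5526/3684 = -3/2 = - 2^( - 1) *3^1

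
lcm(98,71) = 6958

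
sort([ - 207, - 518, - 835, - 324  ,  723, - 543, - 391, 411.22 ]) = [ - 835,-543, - 518, - 391, - 324, - 207,411.22,723] 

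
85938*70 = 6015660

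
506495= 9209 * 55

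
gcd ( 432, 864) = 432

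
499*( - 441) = -220059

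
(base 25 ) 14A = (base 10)735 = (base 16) 2DF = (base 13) 447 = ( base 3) 1000020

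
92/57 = 92/57   =  1.61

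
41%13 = 2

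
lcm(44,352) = 352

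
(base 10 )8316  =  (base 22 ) h40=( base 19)140d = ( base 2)10000001111100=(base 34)76K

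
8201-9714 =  - 1513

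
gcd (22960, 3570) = 70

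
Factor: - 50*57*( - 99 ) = 282150 = 2^1*3^3* 5^2 * 11^1 * 19^1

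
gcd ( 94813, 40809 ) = 1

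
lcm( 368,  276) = 1104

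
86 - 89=-3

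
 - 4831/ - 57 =84 + 43/57 = 84.75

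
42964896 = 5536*7761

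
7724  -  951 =6773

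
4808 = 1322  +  3486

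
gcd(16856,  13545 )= 301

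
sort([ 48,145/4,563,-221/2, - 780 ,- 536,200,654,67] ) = [  -  780, - 536, - 221/2,145/4, 48,67,200,  563,  654]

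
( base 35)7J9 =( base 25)EJO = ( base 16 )2421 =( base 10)9249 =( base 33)8g9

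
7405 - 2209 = 5196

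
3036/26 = 1518/13 = 116.77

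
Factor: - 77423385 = -3^1*5^1* 13^1*19^1*20897^1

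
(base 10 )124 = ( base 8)174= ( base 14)8c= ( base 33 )3p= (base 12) A4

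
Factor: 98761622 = 2^1*49380811^1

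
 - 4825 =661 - 5486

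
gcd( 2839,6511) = 17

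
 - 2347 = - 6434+4087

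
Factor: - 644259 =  - 3^1*7^1*11^1*2789^1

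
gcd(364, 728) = 364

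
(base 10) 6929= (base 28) 8nd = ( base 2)1101100010001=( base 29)86R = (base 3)100111122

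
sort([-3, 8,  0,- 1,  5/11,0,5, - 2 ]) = [ - 3, - 2, - 1, 0, 0, 5/11,5, 8 ] 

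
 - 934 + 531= -403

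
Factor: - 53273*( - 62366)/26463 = 2^1*3^(  -  1 )*11^1*29^1*167^1*8821^( - 1)  *31183^1 = 3322423918/26463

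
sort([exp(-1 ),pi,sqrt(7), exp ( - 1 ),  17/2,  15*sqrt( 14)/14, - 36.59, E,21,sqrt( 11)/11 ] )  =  [-36.59, sqrt(11)/11,  exp( - 1),exp(-1) , sqrt( 7 ),  E, pi , 15 * sqrt(14 )/14,17/2 , 21]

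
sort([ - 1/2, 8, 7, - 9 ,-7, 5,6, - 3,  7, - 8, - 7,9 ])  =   [ - 9, - 8,-7,- 7, - 3, - 1/2,5 , 6,  7,  7,  8 , 9 ] 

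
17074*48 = 819552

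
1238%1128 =110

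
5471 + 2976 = 8447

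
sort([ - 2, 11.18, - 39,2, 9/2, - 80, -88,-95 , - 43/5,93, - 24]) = [ - 95, - 88, - 80,-39, - 24, - 43/5, - 2,2,  9/2,11.18,  93 ] 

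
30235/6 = 30235/6 = 5039.17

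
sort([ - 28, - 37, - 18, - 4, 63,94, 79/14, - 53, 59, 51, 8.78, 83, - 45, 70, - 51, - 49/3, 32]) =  [ - 53, - 51, - 45, - 37, - 28,  -  18, - 49/3, - 4, 79/14,8.78,32,51,59, 63, 70, 83, 94]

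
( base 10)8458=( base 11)639A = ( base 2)10000100001010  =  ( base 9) 12537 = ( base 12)4A8A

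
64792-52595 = 12197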